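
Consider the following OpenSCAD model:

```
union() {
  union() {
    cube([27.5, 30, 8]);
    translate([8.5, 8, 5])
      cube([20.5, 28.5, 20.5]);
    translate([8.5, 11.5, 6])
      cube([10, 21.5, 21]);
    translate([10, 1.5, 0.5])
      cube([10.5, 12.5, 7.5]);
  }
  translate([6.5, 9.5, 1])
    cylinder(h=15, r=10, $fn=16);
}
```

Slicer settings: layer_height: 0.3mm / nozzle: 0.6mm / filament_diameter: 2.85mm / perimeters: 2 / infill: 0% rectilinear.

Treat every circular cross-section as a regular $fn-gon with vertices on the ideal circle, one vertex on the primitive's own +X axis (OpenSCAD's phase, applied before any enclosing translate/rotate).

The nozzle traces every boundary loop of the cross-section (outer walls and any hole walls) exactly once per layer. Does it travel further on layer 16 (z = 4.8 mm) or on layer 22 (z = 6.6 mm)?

Layer 16 (z = 4.8): the 27.5×30 cube contributes its full rectangle (perimeter 115.00 mm); the cube at (8.5, 8) is not intersected at this z (z outside [5, 25.5]); the cube at (8.5, 11.5) does not reach this height (z outside [6, 27]); the 10.5×12.5 cube at (10, 1.5) contributes its full rectangle (perimeter 46.00 mm); Combining (union): the 10.5×12.5 cube at (10, 1.5) lies entirely inside the 27.5×30 cube, so the union is just the 27.5×30 cube — boundary = 115.00 mm; the cylinder at (6.5, 9.5): section is a regular 16-gon, circumradius r=10 (perimeter = 2·16·10.000·sin(180°/16) = 62.43 mm); Taking the union: the regions partially overlap (shared area 270.06 mm²), so the edge portions inside another operand are dropped and the merged outline is re-measured after clipping — boundary = 117.17 mm. So its perimeter = 117.17 mm. Layer 22 (z = 6.6): the cube is present — its section is the full 27.5×30 rectangle (perimeter 115.00 mm); the cube at (8.5, 8) (footprint 20.5×28.5) is included at this height (perimeter 98.00 mm); the cube at (8.5, 11.5) (footprint 10×21.5) is included at this height (perimeter 63.00 mm); the cube at (10, 1.5) (footprint 10.5×12.5) is included at this height (perimeter 46.00 mm); Combining (union): the regions partially overlap (shared area 764.25 mm²), so the edge portions inside another operand are dropped and the merged outline is re-measured after clipping — boundary = 131.00 mm; the cylinder at (6.5, 9.5): section is a regular 16-gon, circumradius r=10 (perimeter = 2·16·10.000·sin(180°/16) = 62.43 mm); Combining (union): the regions partially overlap (shared area 270.06 mm²), so the edge portions inside another operand are dropped and the merged outline is re-measured after clipping — boundary = 133.17 mm. So its perimeter = 133.17 mm. Layer 22 is larger (133.17 vs 117.17 mm).

layer 22 (z = 6.6 mm)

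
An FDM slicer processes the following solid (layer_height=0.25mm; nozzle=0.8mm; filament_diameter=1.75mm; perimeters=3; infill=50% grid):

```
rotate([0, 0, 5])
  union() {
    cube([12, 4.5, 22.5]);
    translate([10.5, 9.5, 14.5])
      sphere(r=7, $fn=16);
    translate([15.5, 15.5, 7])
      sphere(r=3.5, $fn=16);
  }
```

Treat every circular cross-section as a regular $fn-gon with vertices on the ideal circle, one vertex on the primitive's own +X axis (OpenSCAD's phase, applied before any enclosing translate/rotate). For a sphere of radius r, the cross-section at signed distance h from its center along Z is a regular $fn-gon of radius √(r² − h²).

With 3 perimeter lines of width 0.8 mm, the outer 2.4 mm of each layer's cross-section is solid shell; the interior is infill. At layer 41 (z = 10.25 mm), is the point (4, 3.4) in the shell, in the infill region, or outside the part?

shell

At z = 10.25 mm: the cube (footprint 12×4.5) is included at this height; the r=7 sphere at (10.5, 9.5) contributes a regular 16-gon of circumradius √(7²−4.25²) = 5.562; the sphere at (15.5, 15.5): section is a regular 16-gon, circumradius = √(r²−h²) = √(3.5²−3.25²) = 1.299; Merging all regions: the regions partially overlap (shared area 1.38 mm²), so overlapping operands fuse into one piece — 2 connected regions; (whole slice rotated 5° about Z — lengths, areas and connectivity unchanged). Overall, the cross-section has 2 separate islands. Undo the 5° rotation: the query point maps to (4.281, 3.038) in the un-rotated model frame. The nearest boundary edge runs (0.00, 4.50)→(8.16, 4.50); distance from the point to it = 1.46 mm. (Shell/infill is judged within the island containing the point — the largest one.) The point is inside the cross-section, 1.46 mm from the nearest boundary — within the 2.4 mm shell band (3 × 0.8).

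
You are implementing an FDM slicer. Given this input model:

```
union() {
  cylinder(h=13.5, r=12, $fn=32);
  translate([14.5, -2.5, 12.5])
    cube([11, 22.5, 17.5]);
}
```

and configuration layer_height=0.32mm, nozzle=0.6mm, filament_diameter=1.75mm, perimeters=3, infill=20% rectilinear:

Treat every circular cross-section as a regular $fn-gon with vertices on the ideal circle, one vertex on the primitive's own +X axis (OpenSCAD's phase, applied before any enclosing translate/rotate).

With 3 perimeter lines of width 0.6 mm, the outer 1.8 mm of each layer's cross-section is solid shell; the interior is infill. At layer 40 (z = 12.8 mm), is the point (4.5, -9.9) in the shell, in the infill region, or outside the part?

shell

At z = 12.8 mm: the r=12 cylinder gives a regular 32-gon of circumradius 12 (constant along its height); the 11×22.5 cube at (14.5, -2.5) contributes its full rectangle; Merging all regions: the 2 present regions are separate (no shared area or edge), so areas and boundary lengths simply add and each stays a separate island — 2 connected regions. Overall, the cross-section has 2 separate islands. The nearest boundary edge runs (6.67, -9.98)→(4.59, -11.09); distance from the point to it = 1.09 mm. (Shell/infill is judged within the island containing the point — the largest one.) The point is inside the cross-section, 1.09 mm from the nearest boundary — within the 1.8 mm shell band (3 × 0.6).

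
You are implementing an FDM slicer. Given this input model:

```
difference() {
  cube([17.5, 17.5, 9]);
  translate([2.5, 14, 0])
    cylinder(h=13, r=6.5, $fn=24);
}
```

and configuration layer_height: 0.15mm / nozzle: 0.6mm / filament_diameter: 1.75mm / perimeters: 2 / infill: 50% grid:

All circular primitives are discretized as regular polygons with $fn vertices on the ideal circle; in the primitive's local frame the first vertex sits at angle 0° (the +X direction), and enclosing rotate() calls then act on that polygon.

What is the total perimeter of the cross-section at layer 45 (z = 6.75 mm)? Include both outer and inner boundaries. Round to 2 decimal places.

At z = 6.75 mm: the cube (footprint 17.5×17.5) is included at this height (perimeter 70.00 mm); the cylinder at (2.5, 14): section is a regular 24-gon, circumradius r=6.5 (perimeter = 2·24·6.500·sin(180°/24) = 40.72 mm); Taking the first minus the rest: starting from the 17.5×17.5 cube, the r=6.5 cylinder at (2.5, 14) partially overlaps it — only the 78.77 mm² overlap (of its 131.22 mm²) is removed, clipping the outline — boundary = 69.09 mm. Overall, the cross-section is a single solid region. Total boundary length (outer) = 69.09 mm.

69.09 mm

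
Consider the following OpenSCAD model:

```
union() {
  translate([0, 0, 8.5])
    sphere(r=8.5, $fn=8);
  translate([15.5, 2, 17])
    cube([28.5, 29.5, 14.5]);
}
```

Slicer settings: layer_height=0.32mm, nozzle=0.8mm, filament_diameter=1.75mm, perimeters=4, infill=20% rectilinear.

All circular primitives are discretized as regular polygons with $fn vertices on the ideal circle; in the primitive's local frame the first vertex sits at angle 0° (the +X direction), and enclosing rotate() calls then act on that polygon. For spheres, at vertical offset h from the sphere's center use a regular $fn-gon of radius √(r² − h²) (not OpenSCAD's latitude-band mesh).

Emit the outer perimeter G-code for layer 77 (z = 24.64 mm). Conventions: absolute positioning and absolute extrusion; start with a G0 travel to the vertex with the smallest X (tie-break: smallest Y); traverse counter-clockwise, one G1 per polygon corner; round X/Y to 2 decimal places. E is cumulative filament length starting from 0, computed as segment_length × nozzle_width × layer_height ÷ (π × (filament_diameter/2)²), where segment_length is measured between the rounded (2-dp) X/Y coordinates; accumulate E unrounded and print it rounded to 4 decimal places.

At z = 24.64 mm: the sphere is not intersected at this z (|z−center|=16.140 > r=8.5); the cube at (15.5, 2) is present — its section is the full 28.5×29.5 rectangle; Combining (union): only the 28.5×29.5 cube at (15.5, 2) is present, so the union is just that shape — 1 connected region. The outline is a single polygon with 4 vertices. Extrusion per mm of travel: 0.8 × 0.32 / (π × 0.875²) = 0.106432. Accumulating E over each segment gives final E = 12.3462.

G0 X15.50 Y2.00 Z24.64
G1 X44.00 Y2.00 E3.0333
G1 X44.00 Y31.50 E6.1731
G1 X15.50 Y31.50 E9.2064
G1 X15.50 Y2.00 E12.3462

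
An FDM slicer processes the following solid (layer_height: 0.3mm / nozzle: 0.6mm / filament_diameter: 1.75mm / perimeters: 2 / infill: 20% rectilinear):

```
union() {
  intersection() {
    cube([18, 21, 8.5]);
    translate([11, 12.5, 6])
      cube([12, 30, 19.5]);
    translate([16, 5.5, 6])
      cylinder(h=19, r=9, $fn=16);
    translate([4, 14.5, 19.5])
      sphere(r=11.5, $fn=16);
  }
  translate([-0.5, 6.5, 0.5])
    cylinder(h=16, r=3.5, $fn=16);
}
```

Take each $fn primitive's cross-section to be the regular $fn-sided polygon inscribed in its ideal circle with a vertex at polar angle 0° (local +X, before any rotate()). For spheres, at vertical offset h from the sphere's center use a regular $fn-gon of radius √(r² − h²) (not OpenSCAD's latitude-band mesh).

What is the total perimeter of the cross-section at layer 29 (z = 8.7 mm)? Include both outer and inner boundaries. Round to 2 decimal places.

21.85 mm

At z = 8.7 mm: the cube is not intersected at this z (z outside [0, 8.5]); the cube at (11, 12.5) (footprint 12×30) is included at this height (perimeter 84.00 mm); the r=9 cylinder at (16, 5.5) contributes a regular 16-gon of circumradius 9 (perimeter = 2·16·9.000·sin(180°/16) = 56.19 mm); the r=11.5 sphere at (4, 14.5) contributes a regular 16-gon of circumradius √(11.5²−10.8²) = 3.951 (perimeter = 2·16·3.951·sin(180°/16) = 24.67 mm); Taking the intersection: at least one operand is absent at this height, so nothing remains; the r=3.5 cylinder at (-0.5, 6.5) gives a regular 16-gon of circumradius 3.5 (constant along its height) (perimeter = 2·16·3.500·sin(180°/16) = 21.85 mm); Combining (union): only the r=3.5 cylinder at (-0.5, 6.5) is present, so the union is just that shape — boundary = 21.85 mm. Overall, the cross-section is a single solid region. Total boundary length (outer) = 21.85 mm.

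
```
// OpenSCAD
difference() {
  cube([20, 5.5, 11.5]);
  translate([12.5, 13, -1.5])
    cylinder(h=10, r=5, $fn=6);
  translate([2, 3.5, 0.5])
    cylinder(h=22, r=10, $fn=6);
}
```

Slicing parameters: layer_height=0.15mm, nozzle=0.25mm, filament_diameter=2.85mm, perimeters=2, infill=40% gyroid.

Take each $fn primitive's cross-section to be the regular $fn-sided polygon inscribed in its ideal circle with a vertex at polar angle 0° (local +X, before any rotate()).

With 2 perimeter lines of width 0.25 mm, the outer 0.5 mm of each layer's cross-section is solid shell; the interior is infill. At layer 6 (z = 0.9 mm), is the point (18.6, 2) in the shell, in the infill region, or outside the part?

infill

At z = 0.9 mm: the 20×5.5 cube contributes its full rectangle; the r=5 cylinder at (12.5, 13) gives a regular 6-gon of circumradius 5 (constant along its height); the r=10 cylinder at (2, 3.5) contributes a regular 6-gon of circumradius 10; After the difference (first − rest): starting from the 20×5.5 cube, the r=5 cylinder at (12.5, 13) misses the remaining region (no effect); the r=10 cylinder at (2, 3.5) partially overlaps it — only the 61.31 mm² overlap (of its 259.81 mm²) is removed, clipping the outline — 1 connected region. Overall, the cross-section is a single solid region. The nearest boundary edge runs (20.00, 5.50)→(20.00, 0.00); distance from the point to it = 1.40 mm. The point is inside the cross-section and 1.40 mm from the nearest boundary — more than the 0.5 mm shell width (2 × 0.25), so it's in the infill interior.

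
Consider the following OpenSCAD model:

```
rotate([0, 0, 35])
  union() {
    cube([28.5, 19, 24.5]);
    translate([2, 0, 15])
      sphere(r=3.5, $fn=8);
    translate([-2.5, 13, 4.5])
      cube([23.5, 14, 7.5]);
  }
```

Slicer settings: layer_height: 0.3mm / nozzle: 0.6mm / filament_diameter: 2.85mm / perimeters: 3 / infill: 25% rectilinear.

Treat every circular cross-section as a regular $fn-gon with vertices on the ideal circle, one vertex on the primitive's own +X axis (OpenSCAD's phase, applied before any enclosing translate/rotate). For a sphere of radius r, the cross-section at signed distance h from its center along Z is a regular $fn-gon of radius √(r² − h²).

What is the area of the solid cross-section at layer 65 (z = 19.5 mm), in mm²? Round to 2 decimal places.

At z = 19.5 mm: the 28.5×19 cube contributes its full rectangle (area 541.50 mm²); the sphere at (2, 0) is not intersected at this z (|z−center|=4.500 > r=3.5); the cube at (-2.5, 13) is not intersected at this z (z outside [4.5, 12]); Taking the union: only the 28.5×19 cube is present, so the union is just that shape — area = 541.50 mm²; (rotated 35° about Z; rotation is an isometry so areas/perimeters/island counts are preserved). Overall, the cross-section is a single solid region. Net area = 541.50 mm².

541.50 mm²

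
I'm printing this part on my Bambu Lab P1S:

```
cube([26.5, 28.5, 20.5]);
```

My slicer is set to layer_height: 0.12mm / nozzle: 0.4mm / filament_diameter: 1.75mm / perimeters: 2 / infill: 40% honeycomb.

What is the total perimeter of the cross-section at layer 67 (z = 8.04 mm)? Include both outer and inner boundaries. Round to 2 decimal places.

At z = 8.04 mm: the cube is present — its section is the full 26.5×28.5 rectangle (perimeter 110.00 mm). Overall, the cross-section is a single solid region. Total boundary length (outer) = 110.00 mm.

110.00 mm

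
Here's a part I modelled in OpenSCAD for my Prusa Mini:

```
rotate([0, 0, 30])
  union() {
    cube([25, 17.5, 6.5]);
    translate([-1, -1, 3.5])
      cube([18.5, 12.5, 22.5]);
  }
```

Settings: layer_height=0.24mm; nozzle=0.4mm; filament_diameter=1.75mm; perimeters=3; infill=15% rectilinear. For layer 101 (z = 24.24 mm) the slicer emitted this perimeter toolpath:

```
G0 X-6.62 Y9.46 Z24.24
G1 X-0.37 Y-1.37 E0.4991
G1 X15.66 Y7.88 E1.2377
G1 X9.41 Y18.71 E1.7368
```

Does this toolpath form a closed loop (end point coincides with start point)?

no

Start point (G0): (-6.62, 9.46). End point (last G1): the path does not return to the start — open.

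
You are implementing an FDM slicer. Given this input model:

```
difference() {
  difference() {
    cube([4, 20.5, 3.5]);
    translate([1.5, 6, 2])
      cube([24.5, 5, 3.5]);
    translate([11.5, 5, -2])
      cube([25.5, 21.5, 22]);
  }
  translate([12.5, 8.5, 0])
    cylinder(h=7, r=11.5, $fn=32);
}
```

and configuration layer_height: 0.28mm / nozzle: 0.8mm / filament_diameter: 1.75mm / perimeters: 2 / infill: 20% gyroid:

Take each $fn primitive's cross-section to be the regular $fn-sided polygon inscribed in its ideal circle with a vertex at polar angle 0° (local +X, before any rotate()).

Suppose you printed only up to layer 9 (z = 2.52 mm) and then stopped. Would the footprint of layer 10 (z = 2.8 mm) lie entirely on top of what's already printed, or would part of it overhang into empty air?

entirely on top

Compare the two slices. At z = 2.52: the cube is present — its section is the full 4×20.5 rectangle (area 82.00 mm²); the cube at (1.5, 6) is present — its section is the full 24.5×5 rectangle (area 122.50 mm²); the cube at (11.5, 5) (footprint 25.5×21.5) is included at this height (area 548.25 mm²); After the difference (first − rest): starting from the 4×20.5 cube (82.00 mm²), the 24.5×5 cube at (1.5, 6) partially overlaps it — only the 12.50 mm² overlap (of its 122.50 mm²) is removed, clipping the outline; the 25.5×21.5 cube at (11.5, 5) misses the remaining region (no effect) — area = 69.50 mm²; the r=11.5 cylinder at (12.5, 8.5) gives a regular 32-gon of circumradius 11.5 (constant along its height) (area = (32/2)·11.500²·sin(360°/32) = 412.81 mm²); Subtracting the remaining from the first: starting from that combined region (69.50 mm²), the r=11.5 cylinder at (12.5, 8.5) partially overlaps it — only the 18.75 mm² overlap (of its 412.81 mm²) is removed, clipping the outline — area = 50.75 mm². At z = 2.8: the cube (footprint 4×20.5) is included at this height (area 82.00 mm²); the cube at (1.5, 6) is present — its section is the full 24.5×5 rectangle (area 122.50 mm²); the 25.5×21.5 cube at (11.5, 5) contributes its full rectangle (area 548.25 mm²); Taking the first minus the rest: starting from the 4×20.5 cube (82.00 mm²), the 24.5×5 cube at (1.5, 6) partially overlaps it — only the 12.50 mm² overlap (of its 122.50 mm²) is removed, clipping the outline; the 25.5×21.5 cube at (11.5, 5) misses the remaining region (no effect) — area = 69.50 mm²; the r=11.5 cylinder at (12.5, 8.5) contributes a regular 32-gon of circumradius 11.5 (area = (32/2)·11.500²·sin(360°/32) = 412.81 mm²); Subtracting the remaining from the first: starting from the result so far (69.50 mm²), the r=11.5 cylinder at (12.5, 8.5) partially overlaps it — only the 18.75 mm² overlap (of its 412.81 mm²) is removed, clipping the outline — area = 50.75 mm². Checking containment: the cross-section at z = 2.8 is a subset of the cross-section at z = 2.52.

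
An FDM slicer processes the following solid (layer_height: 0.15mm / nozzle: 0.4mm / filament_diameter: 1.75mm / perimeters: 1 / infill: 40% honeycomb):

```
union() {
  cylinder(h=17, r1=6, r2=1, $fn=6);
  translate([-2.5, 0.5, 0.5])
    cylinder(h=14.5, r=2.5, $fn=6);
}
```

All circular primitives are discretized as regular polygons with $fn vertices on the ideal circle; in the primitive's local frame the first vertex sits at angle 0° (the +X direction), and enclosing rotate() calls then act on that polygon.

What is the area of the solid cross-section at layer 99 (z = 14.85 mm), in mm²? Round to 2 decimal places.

At z = 14.85 mm: the cone: at t=0.874 of its height the radius interpolates to r₁+(r₂−r₁)t = 1.632, giving a regular 6-gon of that circumradius (area = (6/2)·1.632²·sin(360°/6) = 6.92 mm²); the r=2.5 cylinder at (-2.5, 0.5) gives a regular 6-gon of circumradius 2.5 (constant along its height) (area = (6/2)·2.500²·sin(360°/6) = 16.24 mm²); Merging all regions: the regions partially overlap — summed areas 23.16 mm² minus the doubly-counted overlap 2.20 mm² gives 20.96 mm² — area = 20.96 mm². Overall, the cross-section is a single solid region. Net area = 20.96 mm².

20.96 mm²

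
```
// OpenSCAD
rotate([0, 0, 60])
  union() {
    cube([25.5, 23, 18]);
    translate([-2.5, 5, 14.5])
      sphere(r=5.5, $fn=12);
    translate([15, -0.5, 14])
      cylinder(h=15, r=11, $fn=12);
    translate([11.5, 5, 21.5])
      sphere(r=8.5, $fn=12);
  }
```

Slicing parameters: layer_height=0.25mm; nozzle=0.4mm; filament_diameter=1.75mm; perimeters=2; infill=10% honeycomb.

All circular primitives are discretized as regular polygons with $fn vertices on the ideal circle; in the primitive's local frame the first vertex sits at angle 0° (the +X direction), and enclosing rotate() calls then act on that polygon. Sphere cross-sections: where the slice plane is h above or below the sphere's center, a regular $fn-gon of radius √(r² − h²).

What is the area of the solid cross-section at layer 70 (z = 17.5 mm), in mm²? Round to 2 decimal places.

832.40 mm²

At z = 17.5 mm: the 25.5×23 cube contributes its full rectangle (area 586.50 mm²); the sphere at (-2.5, 5): section is a regular 12-gon, circumradius = √(r²−h²) = √(5.5²−3²) = 4.610 (area = (12/2)·4.610²·sin(360°/12) = 63.75 mm²); the r=11 cylinder at (15, -0.5) gives a regular 12-gon of circumradius 11 (constant along its height) (area = (12/2)·11.000²·sin(360°/12) = 363.00 mm²); the sphere at (11.5, 5): section is a regular 12-gon, circumradius = √(r²−h²) = √(8.5²−4²) = 7.500 (area = (12/2)·7.500²·sin(360°/12) = 168.75 mm²); Merging all regions: the regions partially overlap — summed areas 1182.00 mm² minus the doubly-counted overlap 349.60 mm² gives 832.40 mm² — area = 832.40 mm²; (whole slice rotated 60° about Z — lengths, areas and connectivity unchanged). Overall, the cross-section is a single solid region. Net area = 832.40 mm².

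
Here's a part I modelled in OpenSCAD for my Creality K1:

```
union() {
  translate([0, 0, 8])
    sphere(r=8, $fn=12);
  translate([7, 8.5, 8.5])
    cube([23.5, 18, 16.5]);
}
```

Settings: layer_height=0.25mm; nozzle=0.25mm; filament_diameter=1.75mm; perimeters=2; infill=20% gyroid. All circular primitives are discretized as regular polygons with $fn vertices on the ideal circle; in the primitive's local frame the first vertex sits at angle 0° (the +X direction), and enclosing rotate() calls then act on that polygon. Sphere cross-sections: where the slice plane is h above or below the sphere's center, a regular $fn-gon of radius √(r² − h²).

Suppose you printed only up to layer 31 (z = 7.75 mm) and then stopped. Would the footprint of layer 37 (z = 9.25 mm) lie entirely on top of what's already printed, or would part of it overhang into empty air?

part overhangs

Compare the two slices. At z = 7.75: the r=8 sphere slices to a regular 12-gon of circumradius 7.996 (√(r²−h²) with h=0.25 from center) (area = (12/2)·7.996²·sin(360°/12) = 191.81 mm²); the cube at (7, 8.5) is not intersected at this z (z outside [8.5, 25]); Taking the union: only the r=8 sphere is present, so the union is just that shape — area = 191.81 mm². At z = 9.25: the r=8 sphere slices to a regular 12-gon of circumradius 7.902 (√(r²−h²) with h=1.25 from center) (area = (12/2)·7.902²·sin(360°/12) = 187.31 mm²); the cube at (7, 8.5) is present — its section is the full 23.5×18 rectangle (area 423.00 mm²); Taking the union: the 2 present regions are separate (no shared area or edge), so areas and boundary lengths simply add and each stays a separate island — area = 610.31 mm². Checking containment: at z = 9.25 the cross-section extends beyond the z = 7.75 cross-section by about 423.00 mm².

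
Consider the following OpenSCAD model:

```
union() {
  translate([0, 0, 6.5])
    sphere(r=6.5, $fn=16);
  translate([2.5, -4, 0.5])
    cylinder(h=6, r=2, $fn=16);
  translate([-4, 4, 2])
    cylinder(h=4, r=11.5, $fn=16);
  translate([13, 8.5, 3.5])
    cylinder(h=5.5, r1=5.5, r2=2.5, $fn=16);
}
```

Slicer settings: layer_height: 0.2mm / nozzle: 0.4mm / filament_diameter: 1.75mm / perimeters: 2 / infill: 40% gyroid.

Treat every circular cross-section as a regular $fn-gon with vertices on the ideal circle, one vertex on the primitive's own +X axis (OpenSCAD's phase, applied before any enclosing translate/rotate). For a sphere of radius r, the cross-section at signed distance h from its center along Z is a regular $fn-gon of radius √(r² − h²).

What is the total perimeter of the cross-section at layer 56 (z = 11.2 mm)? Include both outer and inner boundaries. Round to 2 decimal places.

28.03 mm

At z = 11.2 mm: the r=6.5 sphere contributes a regular 16-gon of circumradius √(6.5²−4.7²) = 4.490 (perimeter = 2·16·4.490·sin(180°/16) = 28.03 mm); the cylinder at (2.5, -4) is absent (z outside [0.5, 6.5]); the cylinder at (-4, 4) is not intersected at this z (z outside [2, 6]); the cone at (13, 8.5) does not reach this height (z outside [3.5, 9]); Merging all regions: only the r=6.5 sphere is present, so the union is just that shape — boundary = 28.03 mm. Overall, the cross-section is a single solid region. Total boundary length (outer) = 28.03 mm.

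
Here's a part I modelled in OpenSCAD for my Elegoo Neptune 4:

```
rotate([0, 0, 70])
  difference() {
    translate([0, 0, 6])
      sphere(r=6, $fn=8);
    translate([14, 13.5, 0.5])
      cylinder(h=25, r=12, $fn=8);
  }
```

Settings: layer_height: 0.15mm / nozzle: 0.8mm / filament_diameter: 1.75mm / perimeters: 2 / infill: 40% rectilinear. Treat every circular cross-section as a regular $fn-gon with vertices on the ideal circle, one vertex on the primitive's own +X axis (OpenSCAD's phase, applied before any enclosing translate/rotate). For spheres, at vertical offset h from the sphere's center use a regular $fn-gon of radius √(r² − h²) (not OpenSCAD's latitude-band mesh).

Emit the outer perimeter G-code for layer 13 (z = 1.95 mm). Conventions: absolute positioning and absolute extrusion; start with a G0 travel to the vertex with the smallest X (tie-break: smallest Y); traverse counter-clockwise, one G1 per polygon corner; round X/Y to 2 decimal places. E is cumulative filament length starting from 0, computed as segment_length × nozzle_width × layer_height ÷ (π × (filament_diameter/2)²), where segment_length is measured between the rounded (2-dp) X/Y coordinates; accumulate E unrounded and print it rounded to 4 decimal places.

At z = 1.95 mm: the sphere: section is a regular 8-gon, circumradius = √(r²−h²) = √(6²−4.05²) = 4.427; the cylinder at (14, 13.5): section is a regular 8-gon, circumradius r=12; After the difference (first − rest): starting from the r=6 sphere, the r=12 cylinder at (14, 13.5) misses the remaining region (no effect) — 1 connected region; (rotated 70° about Z; rotation is an isometry so areas/perimeters/island counts are preserved). The outline is a single polygon with 8 vertices. Extrusion per mm of travel: 0.8 × 0.15 / (π × 0.875²) = 0.049890. Accumulating E over each segment gives final E = 1.3517.

G0 X-4.16 Y1.51 Z1.95
G1 X-4.01 Y-1.87 E0.1688
G1 X-1.51 Y-4.16 E0.3379
G1 X1.87 Y-4.01 E0.5067
G1 X4.16 Y-1.51 E0.6759
G1 X4.01 Y1.87 E0.8447
G1 X1.51 Y4.16 E1.0138
G1 X-1.87 Y4.01 E1.1826
G1 X-4.16 Y1.51 E1.3517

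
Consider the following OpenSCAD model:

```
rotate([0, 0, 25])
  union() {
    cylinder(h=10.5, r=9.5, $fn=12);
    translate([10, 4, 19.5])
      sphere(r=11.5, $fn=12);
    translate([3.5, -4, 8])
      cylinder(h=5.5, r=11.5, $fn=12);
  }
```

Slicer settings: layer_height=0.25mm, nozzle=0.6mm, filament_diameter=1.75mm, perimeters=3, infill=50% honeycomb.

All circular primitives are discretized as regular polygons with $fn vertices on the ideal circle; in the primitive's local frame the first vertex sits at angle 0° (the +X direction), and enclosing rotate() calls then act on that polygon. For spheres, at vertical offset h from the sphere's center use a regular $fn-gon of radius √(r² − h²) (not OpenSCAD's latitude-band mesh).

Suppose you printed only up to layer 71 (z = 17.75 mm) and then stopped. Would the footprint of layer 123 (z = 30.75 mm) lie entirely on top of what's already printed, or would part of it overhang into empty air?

Compare the two slices. At z = 17.75: the cylinder is absent (z outside [0, 10.5]); the r=11.5 sphere at (10, 4) contributes a regular 12-gon of circumradius √(11.5²−1.75²) = 11.366 (area = (12/2)·11.366²·sin(360°/12) = 387.56 mm²); the cylinder at (3.5, -4) does not reach this height (z outside [8, 13.5]); Merging all regions: only the r=11.5 sphere at (10, 4) is present, so the union is just that shape — area = 387.56 mm²; (rotated 25° about Z; rotation is an isometry so areas/perimeters/island counts are preserved). At z = 30.75: the cylinder is absent (z outside [0, 10.5]); the sphere at (10, 4): section is a regular 12-gon, circumradius = √(r²−h²) = √(11.5²−11.25²) = 2.385 (area = (12/2)·2.385²·sin(360°/12) = 17.06 mm²); the cylinder at (3.5, -4) does not reach this height (z outside [8, 13.5]); Taking the union: only the r=11.5 sphere at (10, 4) is present, so the union is just that shape — area = 17.06 mm²; (whole slice rotated 25° about Z — lengths, areas and connectivity unchanged). Checking containment: the cross-section at z = 30.75 is a subset of the cross-section at z = 17.75.

entirely on top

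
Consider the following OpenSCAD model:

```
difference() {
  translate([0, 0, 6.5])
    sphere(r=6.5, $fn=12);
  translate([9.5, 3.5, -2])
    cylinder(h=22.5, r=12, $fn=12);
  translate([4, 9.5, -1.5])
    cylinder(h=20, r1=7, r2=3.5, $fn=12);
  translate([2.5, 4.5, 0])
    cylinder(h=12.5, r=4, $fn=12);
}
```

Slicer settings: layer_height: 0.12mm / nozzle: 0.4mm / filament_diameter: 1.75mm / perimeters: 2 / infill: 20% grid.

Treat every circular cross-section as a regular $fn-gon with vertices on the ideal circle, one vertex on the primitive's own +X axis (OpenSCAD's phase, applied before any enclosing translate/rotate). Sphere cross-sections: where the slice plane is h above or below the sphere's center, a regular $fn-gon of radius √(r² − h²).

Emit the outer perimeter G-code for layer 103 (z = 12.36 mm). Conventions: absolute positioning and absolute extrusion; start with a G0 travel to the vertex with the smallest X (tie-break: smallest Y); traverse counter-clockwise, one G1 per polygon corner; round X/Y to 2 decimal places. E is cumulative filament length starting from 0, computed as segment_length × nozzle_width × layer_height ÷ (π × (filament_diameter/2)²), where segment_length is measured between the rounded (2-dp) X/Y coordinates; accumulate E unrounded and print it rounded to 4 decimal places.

At z = 12.36 mm: the r=6.5 sphere contributes a regular 12-gon of circumradius √(6.5²−5.86²) = 2.813; the r=12 cylinder at (9.5, 3.5) gives a regular 12-gon of circumradius 12 (constant along its height); the cone at (4, 9.5) contributes a regular 12-gon of circumradius 4.575 (interpolated between r1=7 and r2=3.5 at t=0.693); the r=4 cylinder at (2.5, 4.5) contributes a regular 12-gon of circumradius 4; After the difference (first − rest): starting from the r=6.5 sphere, the r=12 cylinder at (9.5, 3.5) partially overlaps it — only the 19.71 mm² overlap (of its 432.00 mm²) is removed, clipping the outline; the cone at (4, 9.5) misses the remaining region (no effect); the r=4 cylinder at (2.5, 4.5) misses the remaining region (no effect) — 1 connected region. The outline is a single polygon with 7 vertices. Extrusion per mm of travel: 0.4 × 0.12 / (π × 0.875²) = 0.019956. Accumulating E over each segment gives final E = 0.2028.

G0 X-2.81 Y0.00 Z12.36
G1 X-2.44 Y-1.41 E0.0291
G1 X-1.41 Y-2.44 E0.0582
G1 X-0.79 Y-2.60 E0.0709
G1 X-0.89 Y-2.50 E0.0738
G1 X-2.04 Y1.80 E0.1626
G1 X-2.44 Y1.41 E0.1737
G1 X-2.81 Y0.00 E0.2028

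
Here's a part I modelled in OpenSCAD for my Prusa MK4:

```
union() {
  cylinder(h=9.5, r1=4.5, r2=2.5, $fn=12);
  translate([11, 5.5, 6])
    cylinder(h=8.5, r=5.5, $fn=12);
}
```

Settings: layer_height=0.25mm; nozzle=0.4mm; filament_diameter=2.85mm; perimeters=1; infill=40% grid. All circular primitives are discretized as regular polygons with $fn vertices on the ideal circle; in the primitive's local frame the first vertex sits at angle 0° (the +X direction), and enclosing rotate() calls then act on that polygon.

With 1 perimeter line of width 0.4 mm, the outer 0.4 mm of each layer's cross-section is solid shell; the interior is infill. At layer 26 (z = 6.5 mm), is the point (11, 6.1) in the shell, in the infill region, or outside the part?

infill

At z = 6.5 mm: the cone (r1=4.5→r2=2.5) has section circumradius 3.132 here — a regular 12-gon; the r=5.5 cylinder at (11, 5.5) contributes a regular 12-gon of circumradius 5.5; Combining (union): the 2 present regions are separate (no shared area or edge), so areas and boundary lengths simply add and each stays a separate island — 2 connected regions. Overall, the cross-section has 2 separate islands. The nearest boundary edge runs (8.25, 10.26)→(11.00, 11.00); distance from the point to it = 4.73 mm. (Shell/infill is judged within the island containing the point — the largest one.) The point is inside the cross-section and 4.73 mm from the nearest boundary — more than the 0.4 mm shell width (1 × 0.4), so it's in the infill interior.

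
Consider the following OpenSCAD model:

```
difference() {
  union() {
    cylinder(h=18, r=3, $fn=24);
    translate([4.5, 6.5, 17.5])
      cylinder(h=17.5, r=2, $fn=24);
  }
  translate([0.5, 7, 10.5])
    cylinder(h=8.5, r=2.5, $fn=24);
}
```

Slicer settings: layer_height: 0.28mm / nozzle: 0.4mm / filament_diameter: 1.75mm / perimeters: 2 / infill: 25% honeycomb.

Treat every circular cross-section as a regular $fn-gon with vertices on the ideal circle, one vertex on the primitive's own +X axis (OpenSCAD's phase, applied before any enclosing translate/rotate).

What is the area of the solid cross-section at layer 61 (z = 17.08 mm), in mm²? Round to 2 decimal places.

At z = 17.08 mm: the cylinder: section is a regular 24-gon, circumradius r=3 (area = (24/2)·3.000²·sin(360°/24) = 27.95 mm²); the cylinder at (4.5, 6.5) does not reach this height (z outside [17.5, 35]); Merging all regions: only the r=3 cylinder is present, so the union is just that shape — area = 27.95 mm²; the cylinder at (0.5, 7): section is a regular 24-gon, circumradius r=2.5 (area = (24/2)·2.500²·sin(360°/24) = 19.41 mm²); Subtracting the remaining from the first: starting from that combined region (27.95 mm²), the r=2.5 cylinder at (0.5, 7) misses the remaining region (no effect) — area = 27.95 mm². Overall, the cross-section is a single solid region. Net area = 27.95 mm².

27.95 mm²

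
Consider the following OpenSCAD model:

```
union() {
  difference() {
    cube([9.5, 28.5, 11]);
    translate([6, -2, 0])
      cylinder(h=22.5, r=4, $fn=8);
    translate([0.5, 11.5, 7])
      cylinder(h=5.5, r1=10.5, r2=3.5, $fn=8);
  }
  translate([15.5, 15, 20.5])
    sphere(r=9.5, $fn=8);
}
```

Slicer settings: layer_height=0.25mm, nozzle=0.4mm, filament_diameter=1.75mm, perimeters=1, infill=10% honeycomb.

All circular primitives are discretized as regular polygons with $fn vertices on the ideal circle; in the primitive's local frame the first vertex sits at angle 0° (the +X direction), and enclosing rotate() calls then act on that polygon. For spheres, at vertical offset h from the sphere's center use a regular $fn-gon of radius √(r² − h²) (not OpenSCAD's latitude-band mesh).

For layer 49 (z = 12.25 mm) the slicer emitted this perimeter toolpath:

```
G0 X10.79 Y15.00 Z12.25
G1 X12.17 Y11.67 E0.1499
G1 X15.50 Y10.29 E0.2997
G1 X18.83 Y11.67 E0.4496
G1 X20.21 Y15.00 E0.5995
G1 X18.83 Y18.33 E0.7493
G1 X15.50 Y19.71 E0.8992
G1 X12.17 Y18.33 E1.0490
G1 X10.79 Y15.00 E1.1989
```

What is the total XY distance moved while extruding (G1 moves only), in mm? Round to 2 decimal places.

28.84 mm

Sum the Euclidean lengths of each G1 segment: total = 28.84 mm.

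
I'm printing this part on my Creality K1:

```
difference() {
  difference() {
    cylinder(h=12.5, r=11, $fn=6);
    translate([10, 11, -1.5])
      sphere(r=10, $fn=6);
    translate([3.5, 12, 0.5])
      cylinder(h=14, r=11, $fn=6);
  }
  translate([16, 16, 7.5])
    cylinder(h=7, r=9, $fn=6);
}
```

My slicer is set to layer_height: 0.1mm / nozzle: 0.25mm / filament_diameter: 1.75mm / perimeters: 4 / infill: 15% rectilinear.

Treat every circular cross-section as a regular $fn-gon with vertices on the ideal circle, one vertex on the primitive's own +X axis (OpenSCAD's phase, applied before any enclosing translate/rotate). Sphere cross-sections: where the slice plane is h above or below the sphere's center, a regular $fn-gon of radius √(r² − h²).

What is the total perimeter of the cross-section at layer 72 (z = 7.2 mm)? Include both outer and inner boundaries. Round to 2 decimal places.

At z = 7.2 mm: the r=11 cylinder gives a regular 6-gon of circumradius 11 (constant along its height) (perimeter = 2·6·11.000·sin(180°/6) = 66.00 mm); the sphere at (10, 11): section is a regular 6-gon, circumradius = √(r²−h²) = √(10²−8.7²) = 4.931 (perimeter = 2·6·4.931·sin(180°/6) = 29.58 mm); the r=11 cylinder at (3.5, 12) contributes a regular 6-gon of circumradius 11 (perimeter = 2·6·11.000·sin(180°/6) = 66.00 mm); Taking the first minus the rest: starting from the r=11 cylinder, the r=10 sphere at (10, 11) misses the remaining region (no effect); the r=11 cylinder at (3.5, 12) partially overlaps it — only the 81.33 mm² overlap (of its 314.37 mm²) is removed, clipping the outline — boundary = 66.00 mm; the cylinder at (16, 16) does not reach this height (z outside [7.5, 14.5]); After the difference (first − rest): none of the subtracted shapes is present at this height, so that combined region is unchanged — boundary = 66.00 mm. Overall, the cross-section is a single solid region. Total boundary length (outer) = 66.00 mm.

66.00 mm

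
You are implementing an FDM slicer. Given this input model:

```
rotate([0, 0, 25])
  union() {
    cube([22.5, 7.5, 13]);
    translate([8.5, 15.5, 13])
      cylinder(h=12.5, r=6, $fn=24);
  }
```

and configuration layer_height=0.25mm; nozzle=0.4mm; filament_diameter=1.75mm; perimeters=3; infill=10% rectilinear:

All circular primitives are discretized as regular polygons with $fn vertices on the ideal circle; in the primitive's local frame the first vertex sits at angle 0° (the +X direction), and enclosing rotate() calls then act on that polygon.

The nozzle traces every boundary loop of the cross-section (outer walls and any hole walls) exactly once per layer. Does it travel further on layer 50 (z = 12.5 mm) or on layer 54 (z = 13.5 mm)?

layer 50 (z = 12.5 mm)

Layer 50 (z = 12.5): the cube (footprint 22.5×7.5) is included at this height (perimeter 60.00 mm); the cylinder at (8.5, 15.5) is absent (z outside [13, 25.5]); Combining (union): only the 22.5×7.5 cube is present, so the union is just that shape — boundary = 60.00 mm; (whole slice rotated 25° about Z — lengths, areas and connectivity unchanged). So its perimeter = 60.00 mm. Layer 54 (z = 13.5): the cube is not intersected at this z (z outside [0, 13]); the r=6 cylinder at (8.5, 15.5) gives a regular 24-gon of circumradius 6 (constant along its height) (perimeter = 2·24·6.000·sin(180°/24) = 37.59 mm); Merging all regions: only the r=6 cylinder at (8.5, 15.5) is present, so the union is just that shape — boundary = 37.59 mm; (whole slice rotated 25° about Z — lengths, areas and connectivity unchanged). So its perimeter = 37.59 mm. Layer 50 is larger (60.00 vs 37.59 mm).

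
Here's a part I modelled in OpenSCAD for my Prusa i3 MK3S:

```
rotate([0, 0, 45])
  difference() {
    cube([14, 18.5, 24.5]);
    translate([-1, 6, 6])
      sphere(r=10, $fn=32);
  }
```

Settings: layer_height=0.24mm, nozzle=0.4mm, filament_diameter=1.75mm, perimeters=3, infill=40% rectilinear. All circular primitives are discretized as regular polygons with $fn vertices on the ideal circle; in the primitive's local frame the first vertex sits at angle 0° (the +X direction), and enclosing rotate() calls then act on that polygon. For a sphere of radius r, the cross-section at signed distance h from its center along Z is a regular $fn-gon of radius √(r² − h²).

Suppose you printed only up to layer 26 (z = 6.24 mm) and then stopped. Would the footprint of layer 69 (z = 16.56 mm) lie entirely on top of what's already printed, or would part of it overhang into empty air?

part overhangs

Compare the two slices. At z = 6.24: the cube is present — its section is the full 14×18.5 rectangle (area 259.00 mm²); the r=10 sphere at (-1, 6) slices to a regular 32-gon of circumradius 9.997 (√(r²−h²) with h=0.24 from center) (area = (32/2)·9.997²·sin(360°/32) = 311.96 mm²); Taking the first minus the rest: starting from the 14×18.5 cube (259.00 mm²), the r=10 sphere at (-1, 6) partially overlaps it — only the 118.00 mm² overlap (of its 311.96 mm²) is removed, clipping the outline — area = 141.00 mm²; (rotated 45° about Z; rotation is an isometry so areas/perimeters/island counts are preserved). At z = 16.56: the cube is present — its section is the full 14×18.5 rectangle (area 259.00 mm²); the sphere at (-1, 6) is not intersected at this z (|z−center|=10.560 > r=10); Taking the first minus the rest: none of the subtracted shapes is present at this height, so the 14×18.5 cube is unchanged — area = 259.00 mm²; (whole slice rotated 45° about Z — lengths, areas and connectivity unchanged). Checking containment: at z = 16.56 the cross-section extends beyond the z = 6.24 cross-section by about 118.00 mm².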